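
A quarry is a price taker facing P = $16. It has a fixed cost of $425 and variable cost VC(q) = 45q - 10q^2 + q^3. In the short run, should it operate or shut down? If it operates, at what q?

Shut down

Strip out fixed cost: VC = 45q - 10q^2 + q^3. Then AVC = 45 - 10q + q^2 and MC = 45 - 20q + 3q^2.
AVC is minimized where dAVC/dq = -10 + 2q = 0, at q = 5; min AVC = 45 - 10·5 + 5^2 = $20.
With P < min AVC ($16 < $20), every unit sold adds to the loss.
Best response: produce nothing and absorb the $425 fixed cost.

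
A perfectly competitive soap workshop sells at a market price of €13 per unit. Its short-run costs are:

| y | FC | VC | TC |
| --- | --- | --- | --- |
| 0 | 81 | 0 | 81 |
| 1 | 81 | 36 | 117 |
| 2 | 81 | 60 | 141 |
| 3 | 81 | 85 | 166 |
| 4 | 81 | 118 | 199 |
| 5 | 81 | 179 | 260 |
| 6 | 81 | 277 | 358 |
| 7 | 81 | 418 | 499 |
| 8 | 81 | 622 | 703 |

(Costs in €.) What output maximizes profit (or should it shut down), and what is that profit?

y = 0 (shut down); profit = -€81

Profit at each row (π = 13y − TC): y=0: -81; y=1: -104; y=2: -115; y=3: -127; y=4: -147; y=5: -195; y=6: -280; y=7: -408; y=8: -599.
Profit is highest at y = 0. Equivalently, the lowest AVC in the table is 85/3 ≈ €28.33 at y = 3, and P = €13 falls below it — price never covers variable cost, so the firm shuts down and loses only its fixed cost.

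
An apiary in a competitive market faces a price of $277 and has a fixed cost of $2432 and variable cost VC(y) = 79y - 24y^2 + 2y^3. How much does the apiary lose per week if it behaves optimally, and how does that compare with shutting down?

Profit = -$12 at y = 11

AVC = 79 - 24y + 2y^2 has its minimum $7 at y = 6; price $277 clears that bar, so the firm operates.
MC = 79 - 48y + 6y^2. Setting P = MC and taking the root on the rising branch gives y* = 11.
TR = 277·11 = 3047. TC = 2432 + 627 = 3059. Profit = 3047 − 3059 = -$12.
Shutting down would mean losing the fixed cost of $2432, so operating at a loss of $12 is better by $2420.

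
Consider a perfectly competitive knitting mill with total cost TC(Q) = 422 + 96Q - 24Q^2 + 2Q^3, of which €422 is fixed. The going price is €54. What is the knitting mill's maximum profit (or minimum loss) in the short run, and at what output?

AVC = 96 - 24Q + 2Q^2; min AVC = €24 at Q = 6. Since P = €54 ≥ min AVC, the firm produces.
With MC = 96 - 48Q + 6Q^2, P = MC on the upward-sloping part at Q* = 7.
TR = 54·7 = 378. TC = 422 + 182 = 604. Profit = 378 − 604 = -€226.
That loss of €226 beats the €422 the firm would lose by shutting down; producing recovers €196 of fixed cost.

Profit = -€226 at Q = 7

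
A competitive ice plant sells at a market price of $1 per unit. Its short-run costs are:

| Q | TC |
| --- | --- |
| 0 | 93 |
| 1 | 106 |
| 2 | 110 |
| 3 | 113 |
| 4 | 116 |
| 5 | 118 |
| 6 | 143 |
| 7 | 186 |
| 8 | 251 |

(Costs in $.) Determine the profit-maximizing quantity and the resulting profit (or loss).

Compute π = P·Q − TC at each output: Q=0: -93; Q=1: -105; Q=2: -108; Q=3: -110; Q=4: -112; Q=5: -113; Q=6: -137; Q=7: -179; Q=8: -243.
Profit is highest at Q = 0. Equivalently, the lowest AVC in the table is 25/5 ≈ $5 at Q = 5, and P = $1 falls below it — price never covers variable cost, so the firm shuts down and loses only its fixed cost.

Q = 0 (shut down); profit = -$93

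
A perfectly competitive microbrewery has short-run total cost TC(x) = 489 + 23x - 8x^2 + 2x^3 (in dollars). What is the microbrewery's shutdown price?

Short-run supply begins at min AVC. From VC = 23x - 8x^2 + 2x^3, AVC = 23 - 8x + 2x^2.
At the minimum of AVC, MC = AVC. MC = 23 - 16x + 6x^2; setting MC = AVC gives 4x^2 - 8x = 0, so x = 2. min AVC = 15.
The firm shuts down for any P below $15.

$15 per unit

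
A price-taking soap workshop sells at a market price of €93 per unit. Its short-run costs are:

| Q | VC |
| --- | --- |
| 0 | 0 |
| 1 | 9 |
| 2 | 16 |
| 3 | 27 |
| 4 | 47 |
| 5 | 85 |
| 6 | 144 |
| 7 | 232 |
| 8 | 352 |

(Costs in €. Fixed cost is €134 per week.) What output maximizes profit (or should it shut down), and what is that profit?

Q = 7; profit = €285

Profit at each row (π = 93Q − TC): Q=0: -134; Q=1: -50; Q=2: 36; Q=3: 118; Q=4: 191; Q=5: 246; Q=6: 280; Q=7: 285; Q=8: 258.
Profit is maximized at Q = 7. AVC there is 232/7 = €33.14 ≤ P, so producing beats shutting down (which would give -€134).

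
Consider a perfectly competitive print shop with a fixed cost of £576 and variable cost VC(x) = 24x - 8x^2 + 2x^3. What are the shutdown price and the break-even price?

AVC = 24 - 8x + 2x^2; minimized at x = 2, giving min AVC = £16. That is the shutdown price.
ATC = 576/x + 24 - 8x + 2x^2. Setting dATC/dx = −576/x^2 − 8 + 4x = 0 gives x = 6 (since 4·6^3 − 8·6^2 = 576).
min ATC = 576/6 + 24 − 8·6 + 2·6^2 = £144. That is the break-even price.
For £16 ≤ P < £144 the firm produces at a loss; below £16 it shuts down.

Shutdown price = £16; break-even price = £144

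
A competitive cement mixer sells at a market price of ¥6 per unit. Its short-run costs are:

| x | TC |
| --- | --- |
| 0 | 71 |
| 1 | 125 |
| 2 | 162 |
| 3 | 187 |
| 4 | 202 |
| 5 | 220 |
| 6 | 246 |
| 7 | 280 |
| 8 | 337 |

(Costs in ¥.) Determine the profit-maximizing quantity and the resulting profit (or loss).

Tabulate TR − TC: x=0: -71; x=1: -119; x=2: -150; x=3: -169; x=4: -178; x=5: -190; x=6: -210; x=7: -238; x=8: -289.
Profit is highest at x = 0. Equivalently, the lowest AVC in the table is 175/6 ≈ ¥29.17 at x = 6, and P = ¥6 falls below it — price never covers variable cost, so the firm shuts down and loses only its fixed cost.

x = 0 (shut down); profit = -¥71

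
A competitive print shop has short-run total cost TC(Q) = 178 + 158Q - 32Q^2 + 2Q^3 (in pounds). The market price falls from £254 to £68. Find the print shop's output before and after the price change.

Output falls from 12 to 9

MC = 158 - 64Q + 6Q^2; the shutdown threshold is min AVC = £30 (at Q = 8).
At P = £254 ≥ min AVC, set P = MC on the rising branch: Q = 12.
At P = £68 ≥ min AVC, set P = MC: Q = 9. The firm stays open but cuts output.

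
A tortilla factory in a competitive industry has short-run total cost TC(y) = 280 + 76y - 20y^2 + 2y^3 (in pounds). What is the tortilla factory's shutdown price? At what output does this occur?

£26 per unit, at y = 5

The shutdown price is the minimum of AVC. VC = 76y - 20y^2 + 2y^3, so AVC = 76 - 20y + 2y^2.
dAVC/dy = -20 + 4y = 0 gives y = 5. min AVC = 76 - 20·5 + 2·5^2 = 26.
So the shutdown price is £26.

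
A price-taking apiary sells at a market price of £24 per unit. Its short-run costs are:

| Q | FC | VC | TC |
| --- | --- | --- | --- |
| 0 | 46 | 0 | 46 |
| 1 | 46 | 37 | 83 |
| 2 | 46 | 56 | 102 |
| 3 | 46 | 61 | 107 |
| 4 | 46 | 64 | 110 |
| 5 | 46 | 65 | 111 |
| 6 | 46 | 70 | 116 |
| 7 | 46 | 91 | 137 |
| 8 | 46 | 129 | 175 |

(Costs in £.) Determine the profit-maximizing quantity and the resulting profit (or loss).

Profit at each row (π = 24Q − TC): Q=0: -46; Q=1: -59; Q=2: -54; Q=3: -35; Q=4: -14; Q=5: 9; Q=6: 28; Q=7: 31; Q=8: 17.
Profit is maximized at Q = 7. AVC there is 91/7 = £13 ≤ P, so producing beats shutting down (which would give -£46).

Q = 7; profit = £31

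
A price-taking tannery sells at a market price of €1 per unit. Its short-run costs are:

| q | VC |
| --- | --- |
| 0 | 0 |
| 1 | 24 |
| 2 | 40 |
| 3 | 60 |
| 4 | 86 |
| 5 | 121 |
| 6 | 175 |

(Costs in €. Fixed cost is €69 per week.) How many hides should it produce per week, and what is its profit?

q = 0 (shut down); profit = -€69

Tabulate TR − TC: q=0: -69; q=1: -92; q=2: -107; q=3: -126; q=4: -151; q=5: -185; q=6: -238.
Profit is highest at q = 0. Equivalently, the lowest AVC in the table is 40/2 ≈ €20 at q = 2, and P = €1 falls below it — price never covers variable cost, so the firm shuts down and loses only its fixed cost.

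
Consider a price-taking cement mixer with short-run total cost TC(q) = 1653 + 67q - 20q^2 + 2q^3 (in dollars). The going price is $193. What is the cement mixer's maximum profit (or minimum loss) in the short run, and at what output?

AVC = 67 - 20q + 2q^2 has its minimum $17 at q = 5; price $193 clears that bar, so the firm operates.
MC = 67 - 40q + 6q^2. Setting P = MC and taking the root on the rising branch gives q* = 9.
TR = 193·9 = 1737. TC = 1653 + 441 = 2094. Profit = 1737 − 2094 = -$357.
That loss of $357 beats the $1653 the firm would lose by shutting down; producing recovers $1296 of fixed cost.

Profit = -$357 at q = 9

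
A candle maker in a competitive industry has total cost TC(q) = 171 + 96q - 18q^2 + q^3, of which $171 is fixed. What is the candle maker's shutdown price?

The shutdown price is the minimum of AVC. VC = 96q - 18q^2 + q^3, so AVC = 96 - 18q + q^2.
At the minimum of AVC, MC = AVC. MC = 96 - 36q + 3q^2; setting MC = AVC gives 2q^2 - 18q = 0, so q = 9. min AVC = 15.
The firm shuts down for any P below $15.

$15 per unit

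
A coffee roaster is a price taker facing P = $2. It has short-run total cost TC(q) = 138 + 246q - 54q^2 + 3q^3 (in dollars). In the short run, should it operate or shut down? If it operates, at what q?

Shut down

From TC, MC = TC'(q) = 246 - 108q + 9q^2 and AVC = VC/q = 246 - 54q + 3q^2.
AVC is minimized where dAVC/dq = -54 + 6q = 0, at q = 9; min AVC = 246 - 54·9 + 3·9^2 = $3.
Since P = $2 < min AVC = $3, price fails to cover variable cost at any output.
Best response: produce nothing and absorb the $138 fixed cost.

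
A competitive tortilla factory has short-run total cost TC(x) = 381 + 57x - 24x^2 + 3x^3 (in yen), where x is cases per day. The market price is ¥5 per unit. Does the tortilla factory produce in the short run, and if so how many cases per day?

Shut down

From TC, MC = TC'(x) = 57 - 48x + 9x^2 and AVC = VC/x = 57 - 24x + 3x^2.
AVC is minimized where dAVC/dx = -24 + 6x = 0, at x = 4; min AVC = 57 - 24·4 + 3·4^2 = ¥9.
P = ¥5 lies below min AVC = ¥9; no output level covers variable cost.
The firm minimizes its loss by shutting down and losing only its fixed cost of ¥381.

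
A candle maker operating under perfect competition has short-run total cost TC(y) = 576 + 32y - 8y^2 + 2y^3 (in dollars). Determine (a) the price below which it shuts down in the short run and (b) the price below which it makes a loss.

AVC = 32 - 8y + 2y^2; minimized at y = 2, giving min AVC = $24. That is the shutdown price.
ATC = 576/y + 32 - 8y + 2y^2. Setting dATC/dy = −576/y^2 − 8 + 4y = 0 gives y = 6 (since 4·6^3 − 8·6^2 = 576).
min ATC = 576/6 + 32 − 8·6 + 2·6^2 = $152. That is the break-even price.
Between these two prices the firm operates at a loss; above $152 it earns a profit.

Shutdown price = $24; break-even price = $152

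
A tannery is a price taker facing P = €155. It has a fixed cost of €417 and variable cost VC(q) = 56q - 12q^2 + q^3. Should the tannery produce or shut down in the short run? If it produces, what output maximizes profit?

Produce at q = 11

Strip out fixed cost: VC = 56q - 12q^2 + q^3. Then AVC = 56 - 12q + q^2 and MC = 56 - 24q + 3q^2.
The AVC parabola has its vertex at q = 12/2 = 6, where AVC = 56 - 12·6 + 6^2 = €20.
Since P = €155 ≥ min AVC = €20, price covers variable cost and the firm should produce.
Set P = MC: 155 = 56 - 24q + 3q^2 → -99 - 24q + 3q^2 = 0. The roots are q = -3 and q = 11; the profit-maximizing output is on the rising part of MC, so q* = 11.
Check: AVC at q = 11 is €45 ≤ P, so revenue covers variable cost.
Profit = P·q − TC = 155·11 − 912 = €793.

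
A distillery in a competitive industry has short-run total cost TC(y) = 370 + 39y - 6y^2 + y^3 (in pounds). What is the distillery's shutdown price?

The firm shuts down when price falls below the minimum of average variable cost. AVC = VC/y = 39 - 6y + y^2.
At the minimum of AVC, MC = AVC. MC = 39 - 12y + 3y^2; setting MC = AVC gives 2y^2 - 6y = 0, so y = 3. min AVC = 30.
So the shutdown price is £30.

£30 per unit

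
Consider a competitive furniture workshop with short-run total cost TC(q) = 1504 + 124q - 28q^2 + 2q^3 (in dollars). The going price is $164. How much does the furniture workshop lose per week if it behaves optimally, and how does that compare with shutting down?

AVC = 124 - 28q + 2q^2 has its minimum $26 at q = 7; price $164 clears that bar, so the firm operates.
With MC = 124 - 56q + 6q^2, P = MC on the upward-sloping part at q* = 10.
TR = 164·10 = 1640. TC = 1504 + 440 = 1944. Profit = 1640 − 1944 = -$304.
That loss of $304 beats the $1504 the firm would lose by shutting down; producing recovers $1200 of fixed cost.

Profit = -$304 at q = 10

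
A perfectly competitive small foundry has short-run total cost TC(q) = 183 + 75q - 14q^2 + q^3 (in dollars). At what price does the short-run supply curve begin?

$26 per unit

Short-run supply begins at min AVC. From VC = 75q - 14q^2 + q^3, AVC = 75 - 14q + q^2.
dAVC/dq = -14 + 2q = 0 gives q = 7. min AVC = 75 - 14·7 + 7^2 = 26.
The firm shuts down for any P below $26.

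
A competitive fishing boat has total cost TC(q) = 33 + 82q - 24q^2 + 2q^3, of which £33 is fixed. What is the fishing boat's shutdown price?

The shutdown price is the minimum of AVC. VC = 82q - 24q^2 + 2q^3, so AVC = 82 - 24q + 2q^2.
At the minimum of AVC, MC = AVC. MC = 82 - 48q + 6q^2; setting MC = AVC gives 4q^2 - 24q = 0, so q = 6. min AVC = 10.
The firm shuts down for any P below £10.

£10 per unit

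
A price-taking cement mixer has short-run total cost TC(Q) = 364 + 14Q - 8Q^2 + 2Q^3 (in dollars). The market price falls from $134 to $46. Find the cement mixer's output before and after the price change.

Output falls from 6 to 4

MC = 14 - 16Q + 6Q^2; the shutdown threshold is min AVC = $6 (at Q = 2).
With P = $134 above the shutdown price, P = MC gives Q = 6.
At P = $46 ≥ min AVC, set P = MC: Q = 4. The firm stays open but cuts output.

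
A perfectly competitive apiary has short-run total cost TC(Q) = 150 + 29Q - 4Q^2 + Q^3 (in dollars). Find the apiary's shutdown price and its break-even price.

AVC = 29 - 4Q + Q^2; minimized at Q = 2, giving min AVC = $25. That is the shutdown price.
ATC = 150/Q + 29 - 4Q + Q^2. Setting dATC/dQ = −150/Q^2 − 4 + 2Q = 0 gives Q = 5 (since 2·5^3 − 4·5^2 = 150).
min ATC = 150/5 + 29 − 4·5 + 5^2 = $64. That is the break-even price.
Between these two prices the firm operates at a loss; above $64 it earns a profit.

Shutdown price = $25; break-even price = $64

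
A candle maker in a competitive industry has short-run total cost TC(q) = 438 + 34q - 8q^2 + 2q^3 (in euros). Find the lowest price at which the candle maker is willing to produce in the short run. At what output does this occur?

€26 per unit, at q = 2

The firm shuts down when price falls below the minimum of average variable cost. AVC = VC/q = 34 - 8q + 2q^2.
dAVC/dq = -8 + 4q = 0 gives q = 2. min AVC = 34 - 8·2 + 2·2^2 = 26.
For P < €26 the firm produces nothing.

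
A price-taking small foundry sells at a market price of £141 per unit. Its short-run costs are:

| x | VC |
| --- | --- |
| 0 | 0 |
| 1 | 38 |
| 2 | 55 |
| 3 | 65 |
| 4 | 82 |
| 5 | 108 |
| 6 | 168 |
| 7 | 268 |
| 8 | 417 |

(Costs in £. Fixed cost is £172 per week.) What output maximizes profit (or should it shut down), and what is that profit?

Profit at each row (π = 141x − TC): x=0: -172; x=1: -69; x=2: 55; x=3: 186; x=4: 310; x=5: 425; x=6: 506; x=7: 547; x=8: 539.
Profit is maximized at x = 7. AVC there is 268/7 = £38.29 ≤ P, so producing beats shutting down (which would give -£172).

x = 7; profit = £547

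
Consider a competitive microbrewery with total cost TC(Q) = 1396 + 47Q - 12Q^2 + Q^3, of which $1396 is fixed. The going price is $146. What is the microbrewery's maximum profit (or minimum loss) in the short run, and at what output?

AVC = 47 - 12Q + Q^2; min AVC = $11 at Q = 6. Since P = $146 ≥ min AVC, the firm produces.
MC = 47 - 24Q + 3Q^2. Setting P = MC and taking the root on the rising branch gives Q* = 11.
TR = 146·11 = 1606. TC = 1396 + 396 = 1792. Profit = 1606 − 1792 = -$186.
That loss of $186 beats the $1396 the firm would lose by shutting down; producing recovers $1210 of fixed cost.

Profit = -$186 at Q = 11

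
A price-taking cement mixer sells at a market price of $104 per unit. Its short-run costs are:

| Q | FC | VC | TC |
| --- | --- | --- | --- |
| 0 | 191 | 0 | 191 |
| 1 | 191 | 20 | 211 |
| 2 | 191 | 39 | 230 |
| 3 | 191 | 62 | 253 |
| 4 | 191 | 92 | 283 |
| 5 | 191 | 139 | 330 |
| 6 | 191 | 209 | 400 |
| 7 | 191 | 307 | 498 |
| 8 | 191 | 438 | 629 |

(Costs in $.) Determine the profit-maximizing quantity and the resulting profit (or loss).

Q = 7; profit = $230

Tabulate TR − TC: Q=0: -191; Q=1: -107; Q=2: -22; Q=3: 59; Q=4: 133; Q=5: 190; Q=6: 224; Q=7: 230; Q=8: 203.
Profit is maximized at Q = 7. AVC there is 307/7 = $43.86 ≤ P, so producing beats shutting down (which would give -$191).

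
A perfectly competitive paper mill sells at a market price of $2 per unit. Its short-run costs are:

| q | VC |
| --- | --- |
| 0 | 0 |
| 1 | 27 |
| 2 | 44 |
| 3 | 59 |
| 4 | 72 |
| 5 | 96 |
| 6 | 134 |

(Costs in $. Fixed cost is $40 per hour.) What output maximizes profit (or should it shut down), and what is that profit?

Tabulate TR − TC: q=0: -40; q=1: -65; q=2: -80; q=3: -93; q=4: -104; q=5: -126; q=6: -162.
Profit is highest at q = 0. Equivalently, the lowest AVC in the table is 72/4 ≈ $18 at q = 4, and P = $2 falls below it — price never covers variable cost, so the firm shuts down and loses only its fixed cost.

q = 0 (shut down); profit = -$40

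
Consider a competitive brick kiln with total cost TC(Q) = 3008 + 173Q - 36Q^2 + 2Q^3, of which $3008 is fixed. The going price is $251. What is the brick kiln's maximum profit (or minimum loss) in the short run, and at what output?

AVC = 173 - 36Q + 2Q^2 has its minimum $11 at Q = 9; price $251 clears that bar, so the firm operates.
MC = 173 - 72Q + 6Q^2. Setting P = MC and taking the root on the rising branch gives Q* = 13.
TR = 251·13 = 3263. TC = 3008 + 559 = 3567. Profit = 3263 − 3567 = -$304.
That loss of $304 beats the $3008 the firm would lose by shutting down; producing recovers $2704 of fixed cost.

Profit = -$304 at Q = 13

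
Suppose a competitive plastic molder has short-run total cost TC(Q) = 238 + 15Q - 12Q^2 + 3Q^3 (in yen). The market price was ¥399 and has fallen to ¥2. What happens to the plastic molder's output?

MC = 15 - 24Q + 9Q^2; the shutdown threshold is min AVC = ¥3 (at Q = 2).
With P = ¥399 above the shutdown price, P = MC gives Q = 8.
At P = ¥2 < min AVC = ¥3, price no longer covers variable cost at any output, so the firm shuts down: Q = 0.

Output falls from 8 to 0 (the firm shuts down)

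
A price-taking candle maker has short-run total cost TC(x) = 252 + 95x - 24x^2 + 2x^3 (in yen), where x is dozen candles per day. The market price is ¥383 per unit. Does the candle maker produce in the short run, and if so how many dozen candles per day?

Variable cost is VC = 95x - 24x^2 + 2x^3, so AVC = VC/x = 95 - 24x + 2x^2 and MC = dTC/dx = 95 - 48x + 6x^2.
The AVC parabola has its vertex at x = 24/4 = 6, where AVC = 95 - 24·6 + 2·6^2 = ¥23.
Because ¥383 ≥ ¥23, revenue can cover variable cost; the firm operates.
Solving P = MC: -288 - 48x + 6x^2 = 0 ⇒ x = -4 or 12. On the upward-sloping branch, x* = 12.
Check: AVC at x = 12 is ¥95 ≤ P, so revenue covers variable cost.
Profit = P·x − TC = 383·12 − 1392 = ¥3204.

Produce at x = 12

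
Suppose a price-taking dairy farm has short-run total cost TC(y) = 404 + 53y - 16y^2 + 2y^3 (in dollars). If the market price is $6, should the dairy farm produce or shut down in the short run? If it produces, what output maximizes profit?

Shut down

From TC, MC = TC'(y) = 53 - 32y + 6y^2 and AVC = VC/y = 53 - 16y + 2y^2.
The AVC parabola has its vertex at y = 16/4 = 4, where AVC = 53 - 16·4 + 2·4^2 = $21.
With P < min AVC ($6 < $21), every unit sold adds to the loss.
Best response: produce nothing and absorb the $404 fixed cost.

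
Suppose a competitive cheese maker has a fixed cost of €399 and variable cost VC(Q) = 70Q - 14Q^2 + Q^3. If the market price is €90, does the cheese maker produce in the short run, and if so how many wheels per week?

Variable cost is VC = 70Q - 14Q^2 + Q^3, so AVC = VC/Q = 70 - 14Q + Q^2 and MC = dTC/dQ = 70 - 28Q + 3Q^2.
The AVC parabola has its vertex at Q = 14/2 = 7, where AVC = 70 - 14·7 + 7^2 = €21.
P = €90 exceeds min AVC = €21, so the firm stays open.
Set P = MC: 90 = 70 - 28Q + 3Q^2 → -20 - 28Q + 3Q^2 = 0. The roots are Q = -2/3 and Q = 10; the profit-maximizing output is on the rising part of MC, so Q* = 10.
Check: AVC at Q = 10 is €30 ≤ P, so revenue covers variable cost.
Profit = P·Q − TC = 90·10 − 699 = €201.

Produce at Q = 10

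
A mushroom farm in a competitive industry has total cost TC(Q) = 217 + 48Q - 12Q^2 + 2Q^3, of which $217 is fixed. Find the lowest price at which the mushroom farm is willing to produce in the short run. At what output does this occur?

The shutdown price is the minimum of AVC. VC = 48Q - 12Q^2 + 2Q^3, so AVC = 48 - 12Q + 2Q^2.
dAVC/dQ = -12 + 4Q = 0 gives Q = 3. min AVC = 48 - 12·3 + 2·3^2 = 30.
The firm shuts down for any P below $30.

$30 per unit, at Q = 3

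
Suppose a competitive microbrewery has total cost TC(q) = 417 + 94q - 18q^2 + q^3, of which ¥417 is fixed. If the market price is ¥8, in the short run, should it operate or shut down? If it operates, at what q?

Strip out fixed cost: VC = 94q - 18q^2 + q^3. Then AVC = 94 - 18q + q^2 and MC = 94 - 36q + 3q^2.
The AVC parabola has its vertex at q = 18/2 = 9, where AVC = 94 - 18·9 + 9^2 = ¥13.
Since P = ¥8 < min AVC = ¥13, price fails to cover variable cost at any output.
Shutting down limits the loss to fixed cost, ¥417.

Shut down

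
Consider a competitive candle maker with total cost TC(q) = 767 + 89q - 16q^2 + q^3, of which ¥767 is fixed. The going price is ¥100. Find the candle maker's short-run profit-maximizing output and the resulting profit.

Profit = -¥41 at q = 11

AVC = 89 - 16q + q^2; min AVC = ¥25 at q = 8. Since P = ¥100 ≥ min AVC, the firm produces.
With MC = 89 - 32q + 3q^2, P = MC on the upward-sloping part at q* = 11.
TR = 100·11 = 1100. TC = 767 + 374 = 1141. Profit = 1100 − 1141 = -¥41.
By producing, the firm covers all variable cost plus ¥726 of fixed cost; shutting down would lose the full ¥767.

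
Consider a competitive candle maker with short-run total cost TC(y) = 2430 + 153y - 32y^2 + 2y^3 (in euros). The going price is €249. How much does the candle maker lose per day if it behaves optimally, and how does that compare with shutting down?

AVC = 153 - 32y + 2y^2; min AVC = €25 at y = 8. Since P = €249 ≥ min AVC, the firm produces.
With MC = 153 - 64y + 6y^2, P = MC on the upward-sloping part at y* = 12.
TR = 249·12 = 2988. TC = 2430 + 684 = 3114. Profit = 2988 − 3114 = -€126.
By producing, the firm covers all variable cost plus €2304 of fixed cost; shutting down would lose the full €2430.

Profit = -€126 at y = 12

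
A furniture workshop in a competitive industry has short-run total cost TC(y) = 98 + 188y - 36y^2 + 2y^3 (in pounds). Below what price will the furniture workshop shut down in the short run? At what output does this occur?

£26 per unit, at y = 9

Short-run supply begins at min AVC. From VC = 188y - 36y^2 + 2y^3, AVC = 188 - 36y + 2y^2.
dAVC/dy = -36 + 4y = 0 gives y = 9. min AVC = 188 - 36·9 + 2·9^2 = 26.
For P < £26 the firm produces nothing.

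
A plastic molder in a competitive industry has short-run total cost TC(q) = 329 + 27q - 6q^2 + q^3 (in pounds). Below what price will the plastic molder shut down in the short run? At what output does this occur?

The firm shuts down when price falls below the minimum of average variable cost. AVC = VC/q = 27 - 6q + q^2.
At the minimum of AVC, MC = AVC. MC = 27 - 12q + 3q^2; setting MC = AVC gives 2q^2 - 6q = 0, so q = 3. min AVC = 18.
For P < £18 the firm produces nothing.

£18 per unit, at q = 3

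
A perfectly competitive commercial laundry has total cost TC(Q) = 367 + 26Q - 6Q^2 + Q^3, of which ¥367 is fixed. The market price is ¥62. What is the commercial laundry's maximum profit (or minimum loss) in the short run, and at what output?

Profit = -¥151 at Q = 6

AVC = 26 - 6Q + Q^2; min AVC = ¥17 at Q = 3. Since P = ¥62 ≥ min AVC, the firm produces.
MC = 26 - 12Q + 3Q^2. Setting P = MC and taking the root on the rising branch gives Q* = 6.
TR = 62·6 = 372. TC = 367 + 156 = 523. Profit = 372 − 523 = -¥151.
Shutting down would mean losing the fixed cost of ¥367, so operating at a loss of ¥151 is better by ¥216.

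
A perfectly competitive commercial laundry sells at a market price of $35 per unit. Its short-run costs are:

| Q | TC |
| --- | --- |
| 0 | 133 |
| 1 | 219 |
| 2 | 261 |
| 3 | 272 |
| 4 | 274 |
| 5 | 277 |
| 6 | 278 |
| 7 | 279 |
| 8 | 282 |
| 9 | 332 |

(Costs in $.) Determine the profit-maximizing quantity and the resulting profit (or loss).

Profit at each row (π = 35Q − TC): Q=0: -133; Q=1: -184; Q=2: -191; Q=3: -167; Q=4: -134; Q=5: -102; Q=6: -68; Q=7: -34; Q=8: -2; Q=9: -17.
Profit is maximized at Q = 8. AVC there is 149/8 = $18.62 ≤ P, so producing beats shutting down (which would give -$133).

Q = 8; profit = -$2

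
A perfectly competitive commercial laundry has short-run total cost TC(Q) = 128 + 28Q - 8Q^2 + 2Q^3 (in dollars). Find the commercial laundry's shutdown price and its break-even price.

Shutdown price = min AVC. AVC = 28 - 8Q + 2Q^2, with vertex at Q = 2 and minimum $20.
ATC = 128/Q + 28 - 8Q + 2Q^2. Setting dATC/dQ = −128/Q^2 − 8 + 4Q = 0 gives Q = 4 (since 4·4^3 − 8·4^2 = 128).
min ATC = 128/4 + 28 − 8·4 + 2·4^2 = $60. That is the break-even price.
Between these two prices the firm operates at a loss; above $60 it earns a profit.

Shutdown price = $20; break-even price = $60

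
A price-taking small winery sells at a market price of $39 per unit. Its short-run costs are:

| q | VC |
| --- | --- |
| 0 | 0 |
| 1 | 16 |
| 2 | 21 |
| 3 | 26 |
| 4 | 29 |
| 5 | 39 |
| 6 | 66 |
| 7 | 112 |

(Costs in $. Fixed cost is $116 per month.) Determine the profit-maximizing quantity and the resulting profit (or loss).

Profit at each row (π = 39q − TC): q=0: -116; q=1: -93; q=2: -59; q=3: -25; q=4: 11; q=5: 40; q=6: 52; q=7: 45.
Profit is maximized at q = 6. AVC there is 66/6 = $11 ≤ P, so producing beats shutting down (which would give -$116).

q = 6; profit = $52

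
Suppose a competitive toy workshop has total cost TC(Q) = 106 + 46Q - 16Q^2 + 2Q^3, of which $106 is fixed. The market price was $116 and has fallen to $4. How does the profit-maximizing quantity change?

Output falls from 7 to 0 (the firm shuts down)

AVC = 46 - 16Q + 2Q^2, minimized at Q = 4 where min AVC = $14. MC = 46 - 32Q + 6Q^2.
At P = $116 ≥ min AVC, set P = MC on the rising branch: Q = 7.
At P = $4 < min AVC = $14, price no longer covers variable cost at any output, so the firm shuts down: Q = 0.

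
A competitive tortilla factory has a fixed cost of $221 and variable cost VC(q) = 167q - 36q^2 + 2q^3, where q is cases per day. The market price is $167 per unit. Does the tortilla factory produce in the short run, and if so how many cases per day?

Produce at q = 12

Variable cost is VC = 167q - 36q^2 + 2q^3, so AVC = VC/q = 167 - 36q + 2q^2 and MC = dTC/dq = 167 - 72q + 6q^2.
AVC is minimized where dAVC/dq = -36 + 4q = 0, at q = 9; min AVC = 167 - 36·9 + 2·9^2 = $5.
P = $167 exceeds min AVC = $5, so the firm stays open.
P = MC gives -72q + 6q^2 = 0, with roots 0 and 12. Take the larger (rising MC): q* = 12.
Check: AVC at q = 12 is $23 ≤ P, so revenue covers variable cost.
Profit = P·q − TC = 167·12 − 497 = $1507.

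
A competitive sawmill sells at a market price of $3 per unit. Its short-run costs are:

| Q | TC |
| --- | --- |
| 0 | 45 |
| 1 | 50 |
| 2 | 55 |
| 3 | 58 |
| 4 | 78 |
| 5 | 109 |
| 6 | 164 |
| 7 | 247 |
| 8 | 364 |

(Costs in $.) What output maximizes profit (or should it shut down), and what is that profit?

Q = 0 (shut down); profit = -$45

Tabulate TR − TC: Q=0: -45; Q=1: -47; Q=2: -49; Q=3: -49; Q=4: -66; Q=5: -94; Q=6: -146; Q=7: -226; Q=8: -340.
Profit is highest at Q = 0. Equivalently, the lowest AVC in the table is 13/3 ≈ $4.33 at Q = 3, and P = $3 falls below it — price never covers variable cost, so the firm shuts down and loses only its fixed cost.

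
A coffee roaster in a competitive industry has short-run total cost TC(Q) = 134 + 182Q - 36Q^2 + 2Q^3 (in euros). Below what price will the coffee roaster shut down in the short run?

€20 per unit

Short-run supply begins at min AVC. From VC = 182Q - 36Q^2 + 2Q^3, AVC = 182 - 36Q + 2Q^2.
dAVC/dQ = -36 + 4Q = 0 gives Q = 9. min AVC = 182 - 36·9 + 2·9^2 = 20.
So the shutdown price is €20.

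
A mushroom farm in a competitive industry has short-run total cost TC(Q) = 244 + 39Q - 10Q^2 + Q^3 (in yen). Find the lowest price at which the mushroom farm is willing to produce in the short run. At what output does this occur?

The shutdown price is the minimum of AVC. VC = 39Q - 10Q^2 + Q^3, so AVC = 39 - 10Q + Q^2.
dAVC/dQ = -10 + 2Q = 0 gives Q = 5. min AVC = 39 - 10·5 + 5^2 = 14.
So the shutdown price is ¥14.

¥14 per unit, at Q = 5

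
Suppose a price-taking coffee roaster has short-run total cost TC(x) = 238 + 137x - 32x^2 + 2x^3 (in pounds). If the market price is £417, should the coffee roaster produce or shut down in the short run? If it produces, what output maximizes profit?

Produce at x = 14

From TC, MC = TC'(x) = 137 - 64x + 6x^2 and AVC = VC/x = 137 - 32x + 2x^2.
AVC is minimized where dAVC/dx = -32 + 4x = 0, at x = 8; min AVC = 137 - 32·8 + 2·8^2 = £9.
Because £417 ≥ £9, revenue can cover variable cost; the firm operates.
P = MC gives -280 - 64x + 6x^2 = 0, with roots -10/3 and 14. Take the larger (rising MC): x* = 14.
Check: AVC at x = 14 is £81 ≤ P, so revenue covers variable cost.
Profit = P·x − TC = 417·14 − 1372 = £4466.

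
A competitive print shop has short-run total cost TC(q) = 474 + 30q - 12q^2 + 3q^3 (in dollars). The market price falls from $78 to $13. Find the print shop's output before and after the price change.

Output falls from 4 to 0 (the firm shuts down)

MC = 30 - 24q + 9q^2; the shutdown threshold is min AVC = $18 (at q = 2).
With P = $78 above the shutdown price, P = MC gives q = 4.
At P = $13 < min AVC = $18, price no longer covers variable cost at any output, so the firm shuts down: q = 0.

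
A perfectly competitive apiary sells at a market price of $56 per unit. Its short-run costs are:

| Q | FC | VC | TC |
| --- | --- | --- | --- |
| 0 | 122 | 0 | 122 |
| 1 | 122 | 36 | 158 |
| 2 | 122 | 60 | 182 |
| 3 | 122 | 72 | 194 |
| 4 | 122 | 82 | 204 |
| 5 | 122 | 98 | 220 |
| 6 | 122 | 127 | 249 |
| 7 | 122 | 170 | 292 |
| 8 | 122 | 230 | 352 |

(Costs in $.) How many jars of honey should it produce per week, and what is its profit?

Profit at each row (π = 56Q − TC): Q=0: -122; Q=1: -102; Q=2: -70; Q=3: -26; Q=4: 20; Q=5: 60; Q=6: 87; Q=7: 100; Q=8: 96.
Profit is maximized at Q = 7. AVC there is 170/7 = $24.29 ≤ P, so producing beats shutting down (which would give -$122).

Q = 7; profit = $100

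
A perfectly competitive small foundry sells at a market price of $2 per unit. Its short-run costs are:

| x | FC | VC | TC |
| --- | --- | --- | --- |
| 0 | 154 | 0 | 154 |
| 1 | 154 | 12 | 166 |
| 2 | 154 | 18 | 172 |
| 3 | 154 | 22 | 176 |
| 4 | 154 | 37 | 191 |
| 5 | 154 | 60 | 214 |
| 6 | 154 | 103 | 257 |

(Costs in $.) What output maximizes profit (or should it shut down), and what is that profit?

x = 0 (shut down); profit = -$154

Profit at each row (π = 2x − TC): x=0: -154; x=1: -164; x=2: -168; x=3: -170; x=4: -183; x=5: -204; x=6: -245.
Profit is highest at x = 0. Equivalently, the lowest AVC in the table is 22/3 ≈ $7.33 at x = 3, and P = $2 falls below it — price never covers variable cost, so the firm shuts down and loses only its fixed cost.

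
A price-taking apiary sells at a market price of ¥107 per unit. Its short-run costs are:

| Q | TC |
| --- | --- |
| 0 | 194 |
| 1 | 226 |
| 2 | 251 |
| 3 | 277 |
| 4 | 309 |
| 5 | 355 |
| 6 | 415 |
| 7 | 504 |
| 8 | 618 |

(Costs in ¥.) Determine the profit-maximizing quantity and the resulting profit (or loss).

Q = 7; profit = ¥245

Profit at each row (π = 107Q − TC): Q=0: -194; Q=1: -119; Q=2: -37; Q=3: 44; Q=4: 119; Q=5: 180; Q=6: 227; Q=7: 245; Q=8: 238.
Profit is maximized at Q = 7. AVC there is 310/7 = ¥44.29 ≤ P, so producing beats shutting down (which would give -¥194).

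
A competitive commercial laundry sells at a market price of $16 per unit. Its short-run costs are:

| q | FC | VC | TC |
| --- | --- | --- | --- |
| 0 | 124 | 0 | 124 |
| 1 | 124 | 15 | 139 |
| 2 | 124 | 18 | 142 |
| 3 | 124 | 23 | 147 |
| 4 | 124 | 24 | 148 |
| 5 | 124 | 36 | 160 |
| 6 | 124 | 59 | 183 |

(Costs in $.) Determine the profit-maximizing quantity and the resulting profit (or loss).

Compute π = P·q − TC at each output: q=0: -124; q=1: -123; q=2: -110; q=3: -99; q=4: -84; q=5: -80; q=6: -87.
Profit is maximized at q = 5. AVC there is 36/5 = $7.20 ≤ P, so producing beats shutting down (which would give -$124).

q = 5; profit = -$80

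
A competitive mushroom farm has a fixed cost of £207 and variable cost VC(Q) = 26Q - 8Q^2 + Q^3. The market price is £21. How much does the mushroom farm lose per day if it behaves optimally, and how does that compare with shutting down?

AVC = 26 - 8Q + Q^2; min AVC = £10 at Q = 4. Since P = £21 ≥ min AVC, the firm produces.
With MC = 26 - 16Q + 3Q^2, P = MC on the upward-sloping part at Q* = 5.
TR = 21·5 = 105. TC = 207 + 55 = 262. Profit = 105 − 262 = -£157.
Shutting down would mean losing the fixed cost of £207, so operating at a loss of £157 is better by £50.

Profit = -£157 at Q = 5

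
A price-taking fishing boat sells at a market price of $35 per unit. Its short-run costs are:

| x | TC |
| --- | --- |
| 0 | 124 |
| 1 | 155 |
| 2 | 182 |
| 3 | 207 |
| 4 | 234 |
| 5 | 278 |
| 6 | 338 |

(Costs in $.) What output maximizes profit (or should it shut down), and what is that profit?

Tabulate TR − TC: x=0: -124; x=1: -120; x=2: -112; x=3: -102; x=4: -94; x=5: -103; x=6: -128.
Profit is maximized at x = 4. AVC there is 110/4 = $27.50 ≤ P, so producing beats shutting down (which would give -$124).

x = 4; profit = -$94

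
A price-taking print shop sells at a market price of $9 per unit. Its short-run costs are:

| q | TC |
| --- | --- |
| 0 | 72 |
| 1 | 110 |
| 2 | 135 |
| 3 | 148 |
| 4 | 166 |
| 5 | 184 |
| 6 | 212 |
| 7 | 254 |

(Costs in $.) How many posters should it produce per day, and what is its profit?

Tabulate TR − TC: q=0: -72; q=1: -101; q=2: -117; q=3: -121; q=4: -130; q=5: -139; q=6: -158; q=7: -191.
Profit is highest at q = 0. Equivalently, the lowest AVC in the table is 112/5 ≈ $22.40 at q = 5, and P = $9 falls below it — price never covers variable cost, so the firm shuts down and loses only its fixed cost.

q = 0 (shut down); profit = -$72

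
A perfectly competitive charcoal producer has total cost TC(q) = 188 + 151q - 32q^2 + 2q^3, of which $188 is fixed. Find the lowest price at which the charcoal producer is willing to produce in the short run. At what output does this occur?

The firm shuts down when price falls below the minimum of average variable cost. AVC = VC/q = 151 - 32q + 2q^2.
dAVC/dq = -32 + 4q = 0 gives q = 8. min AVC = 151 - 32·8 + 2·8^2 = 23.
So the shutdown price is $23.

$23 per unit, at q = 8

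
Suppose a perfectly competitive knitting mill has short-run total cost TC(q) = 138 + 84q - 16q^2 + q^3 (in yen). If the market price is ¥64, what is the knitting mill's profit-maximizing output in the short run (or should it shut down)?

Produce at q = 10

Variable cost is VC = 84q - 16q^2 + q^3, so AVC = VC/q = 84 - 16q + q^2 and MC = dTC/dq = 84 - 32q + 3q^2.
AVC is minimized where dAVC/dq = -16 + 2q = 0, at q = 8; min AVC = 84 - 16·8 + 8^2 = ¥20.
P = ¥64 exceeds min AVC = ¥20, so the firm stays open.
Set P = MC: 64 = 84 - 32q + 3q^2 → 20 - 32q + 3q^2 = 0. The roots are q = 2/3 and q = 10; the profit-maximizing output is on the rising part of MC, so q* = 10.
Check: AVC at q = 10 is ¥24 ≤ P, so revenue covers variable cost.
Profit = P·q − TC = 64·10 − 378 = ¥262.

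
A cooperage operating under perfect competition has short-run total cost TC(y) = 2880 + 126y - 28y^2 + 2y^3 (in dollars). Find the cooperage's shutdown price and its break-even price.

AVC = 126 - 28y + 2y^2; minimized at y = 7, giving min AVC = $28. That is the shutdown price.
ATC = 2880/y + 126 - 28y + 2y^2. Setting dATC/dy = −2880/y^2 − 28 + 4y = 0 gives y = 12 (since 4·12^3 − 28·12^2 = 2880).
min ATC = 2880/12 + 126 − 28·12 + 2·12^2 = $318. That is the break-even price.
Between these two prices the firm operates at a loss; above $318 it earns a profit.

Shutdown price = $28; break-even price = $318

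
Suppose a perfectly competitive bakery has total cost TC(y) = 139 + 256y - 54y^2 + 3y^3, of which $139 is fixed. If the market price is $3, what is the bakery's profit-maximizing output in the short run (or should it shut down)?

Variable cost is VC = 256y - 54y^2 + 3y^3, so AVC = VC/y = 256 - 54y + 3y^2 and MC = dTC/dy = 256 - 108y + 9y^2.
The AVC parabola has its vertex at y = 54/6 = 9, where AVC = 256 - 54·9 + 3·9^2 = $13.
Since P = $3 < min AVC = $13, price fails to cover variable cost at any output.
The firm minimizes its loss by shutting down and losing only its fixed cost of $139.

Shut down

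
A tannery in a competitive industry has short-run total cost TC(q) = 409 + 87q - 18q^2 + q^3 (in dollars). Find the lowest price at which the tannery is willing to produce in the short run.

$6 per unit

The firm shuts down when price falls below the minimum of average variable cost. AVC = VC/q = 87 - 18q + q^2.
At the minimum of AVC, MC = AVC. MC = 87 - 36q + 3q^2; setting MC = AVC gives 2q^2 - 18q = 0, so q = 9. min AVC = 6.
For P < $6 the firm produces nothing.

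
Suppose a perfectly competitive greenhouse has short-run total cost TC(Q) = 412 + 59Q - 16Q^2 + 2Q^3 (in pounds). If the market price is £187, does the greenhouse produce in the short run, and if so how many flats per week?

Produce at Q = 8

From TC, MC = TC'(Q) = 59 - 32Q + 6Q^2 and AVC = VC/Q = 59 - 16Q + 2Q^2.
The AVC parabola has its vertex at Q = 16/4 = 4, where AVC = 59 - 16·4 + 2·4^2 = £27.
P = £187 exceeds min AVC = £27, so the firm stays open.
Solving P = MC: -128 - 32Q + 6Q^2 = 0 ⇒ Q = -8/3 or 8. On the upward-sloping branch, Q* = 8.
Check: AVC at Q = 8 is £59 ≤ P, so revenue covers variable cost.
Profit = P·Q − TC = 187·8 − 884 = £612.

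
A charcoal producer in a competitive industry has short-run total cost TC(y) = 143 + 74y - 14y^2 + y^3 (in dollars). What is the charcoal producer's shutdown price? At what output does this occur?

Short-run supply begins at min AVC. From VC = 74y - 14y^2 + y^3, AVC = 74 - 14y + y^2.
At the minimum of AVC, MC = AVC. MC = 74 - 28y + 3y^2; setting MC = AVC gives 2y^2 - 14y = 0, so y = 7. min AVC = 25.
So the shutdown price is $25.

$25 per unit, at y = 7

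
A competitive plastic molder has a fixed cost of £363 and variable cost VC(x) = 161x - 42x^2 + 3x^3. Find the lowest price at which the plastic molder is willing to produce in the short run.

£14 per unit

The firm shuts down when price falls below the minimum of average variable cost. AVC = VC/x = 161 - 42x + 3x^2.
dAVC/dx = -42 + 6x = 0 gives x = 7. min AVC = 161 - 42·7 + 3·7^2 = 14.
The firm shuts down for any P below £14.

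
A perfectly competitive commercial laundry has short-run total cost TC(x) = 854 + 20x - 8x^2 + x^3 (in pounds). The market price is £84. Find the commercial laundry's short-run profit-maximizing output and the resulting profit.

AVC = 20 - 8x + x^2 has its minimum £4 at x = 4; price £84 clears that bar, so the firm operates.
MC = 20 - 16x + 3x^2. Setting P = MC and taking the root on the rising branch gives x* = 8.
TR = 84·8 = 672. TC = 854 + 160 = 1014. Profit = 672 − 1014 = -£342.
That loss of £342 beats the £854 the firm would lose by shutting down; producing recovers £512 of fixed cost.

Profit = -£342 at x = 8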